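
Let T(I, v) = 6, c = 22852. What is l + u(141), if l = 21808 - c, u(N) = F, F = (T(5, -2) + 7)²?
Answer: -875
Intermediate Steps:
F = 169 (F = (6 + 7)² = 13² = 169)
u(N) = 169
l = -1044 (l = 21808 - 1*22852 = 21808 - 22852 = -1044)
l + u(141) = -1044 + 169 = -875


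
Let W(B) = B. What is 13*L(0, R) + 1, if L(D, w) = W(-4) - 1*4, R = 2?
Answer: -103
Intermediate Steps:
L(D, w) = -8 (L(D, w) = -4 - 1*4 = -4 - 4 = -8)
13*L(0, R) + 1 = 13*(-8) + 1 = -104 + 1 = -103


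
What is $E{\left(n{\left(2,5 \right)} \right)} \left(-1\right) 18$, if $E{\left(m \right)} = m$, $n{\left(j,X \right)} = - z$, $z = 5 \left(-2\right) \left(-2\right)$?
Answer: $360$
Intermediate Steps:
$z = 20$ ($z = \left(-10\right) \left(-2\right) = 20$)
$n{\left(j,X \right)} = -20$ ($n{\left(j,X \right)} = \left(-1\right) 20 = -20$)
$E{\left(n{\left(2,5 \right)} \right)} \left(-1\right) 18 = \left(-20\right) \left(-1\right) 18 = 20 \cdot 18 = 360$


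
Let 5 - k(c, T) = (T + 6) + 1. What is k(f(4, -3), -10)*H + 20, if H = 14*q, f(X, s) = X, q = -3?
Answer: -316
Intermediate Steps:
k(c, T) = -2 - T (k(c, T) = 5 - ((T + 6) + 1) = 5 - ((6 + T) + 1) = 5 - (7 + T) = 5 + (-7 - T) = -2 - T)
H = -42 (H = 14*(-3) = -42)
k(f(4, -3), -10)*H + 20 = (-2 - 1*(-10))*(-42) + 20 = (-2 + 10)*(-42) + 20 = 8*(-42) + 20 = -336 + 20 = -316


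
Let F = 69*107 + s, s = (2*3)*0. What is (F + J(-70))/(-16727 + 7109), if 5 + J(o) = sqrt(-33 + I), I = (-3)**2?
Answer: -527/687 - I*sqrt(6)/4809 ≈ -0.7671 - 0.00050936*I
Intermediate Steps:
s = 0 (s = 6*0 = 0)
I = 9
J(o) = -5 + 2*I*sqrt(6) (J(o) = -5 + sqrt(-33 + 9) = -5 + sqrt(-24) = -5 + 2*I*sqrt(6))
F = 7383 (F = 69*107 + 0 = 7383 + 0 = 7383)
(F + J(-70))/(-16727 + 7109) = (7383 + (-5 + 2*I*sqrt(6)))/(-16727 + 7109) = (7378 + 2*I*sqrt(6))/(-9618) = (7378 + 2*I*sqrt(6))*(-1/9618) = -527/687 - I*sqrt(6)/4809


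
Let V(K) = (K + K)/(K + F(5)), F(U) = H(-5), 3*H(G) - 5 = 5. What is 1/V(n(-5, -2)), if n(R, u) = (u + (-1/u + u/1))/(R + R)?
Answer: 221/42 ≈ 5.2619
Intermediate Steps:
H(G) = 10/3 (H(G) = 5/3 + (⅓)*5 = 5/3 + 5/3 = 10/3)
n(R, u) = (-1/u + 2*u)/(2*R) (n(R, u) = (u + (-1/u + u*1))/((2*R)) = (u + (-1/u + u))*(1/(2*R)) = (u + (u - 1/u))*(1/(2*R)) = (-1/u + 2*u)*(1/(2*R)) = (-1/u + 2*u)/(2*R))
F(U) = 10/3
V(K) = 2*K/(10/3 + K) (V(K) = (K + K)/(K + 10/3) = (2*K)/(10/3 + K) = 2*K/(10/3 + K))
1/V(n(-5, -2)) = 1/(6*((-½ + (-2)²)/(-5*(-2)))/(10 + 3*((-½ + (-2)²)/(-5*(-2))))) = 1/(6*(-⅕*(-½)*(-½ + 4))/(10 + 3*(-⅕*(-½)*(-½ + 4)))) = 1/(6*(-⅕*(-½)*7/2)/(10 + 3*(-⅕*(-½)*7/2))) = 1/(6*(7/20)/(10 + 3*(7/20))) = 1/(6*(7/20)/(10 + 21/20)) = 1/(6*(7/20)/(221/20)) = 1/(6*(7/20)*(20/221)) = 1/(42/221) = 221/42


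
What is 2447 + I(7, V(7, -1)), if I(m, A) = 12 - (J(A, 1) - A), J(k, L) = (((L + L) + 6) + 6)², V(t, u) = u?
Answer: 2262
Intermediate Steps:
J(k, L) = (12 + 2*L)² (J(k, L) = ((2*L + 6) + 6)² = ((6 + 2*L) + 6)² = (12 + 2*L)²)
I(m, A) = -184 + A (I(m, A) = 12 - (4*(6 + 1)² - A) = 12 - (4*7² - A) = 12 - (4*49 - A) = 12 - (196 - A) = 12 + (-196 + A) = -184 + A)
2447 + I(7, V(7, -1)) = 2447 + (-184 - 1) = 2447 - 185 = 2262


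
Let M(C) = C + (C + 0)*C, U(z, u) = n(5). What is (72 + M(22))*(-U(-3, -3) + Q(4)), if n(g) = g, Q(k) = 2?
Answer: -1734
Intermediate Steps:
U(z, u) = 5
M(C) = C + C² (M(C) = C + C*C = C + C²)
(72 + M(22))*(-U(-3, -3) + Q(4)) = (72 + 22*(1 + 22))*(-1*5 + 2) = (72 + 22*23)*(-5 + 2) = (72 + 506)*(-3) = 578*(-3) = -1734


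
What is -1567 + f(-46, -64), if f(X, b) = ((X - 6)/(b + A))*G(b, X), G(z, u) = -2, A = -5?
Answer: -108227/69 ≈ -1568.5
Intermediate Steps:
f(X, b) = -2*(-6 + X)/(-5 + b) (f(X, b) = ((X - 6)/(b - 5))*(-2) = ((-6 + X)/(-5 + b))*(-2) = -2*(-6 + X)/(-5 + b))
-1567 + f(-46, -64) = -1567 + 2*(6 - 1*(-46))/(-5 - 64) = -1567 + 2*(6 + 46)/(-69) = -1567 + 2*(-1/69)*52 = -1567 - 104/69 = -108227/69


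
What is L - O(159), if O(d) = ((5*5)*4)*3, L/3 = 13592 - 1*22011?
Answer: -25557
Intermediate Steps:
L = -25257 (L = 3*(13592 - 1*22011) = 3*(13592 - 22011) = 3*(-8419) = -25257)
O(d) = 300 (O(d) = (25*4)*3 = 100*3 = 300)
L - O(159) = -25257 - 1*300 = -25257 - 300 = -25557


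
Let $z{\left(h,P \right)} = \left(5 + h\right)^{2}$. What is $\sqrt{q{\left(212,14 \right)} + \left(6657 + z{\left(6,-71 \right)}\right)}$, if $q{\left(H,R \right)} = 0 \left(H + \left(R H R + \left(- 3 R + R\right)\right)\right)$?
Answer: $\sqrt{6778} \approx 82.329$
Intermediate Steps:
$q{\left(H,R \right)} = 0$ ($q{\left(H,R \right)} = 0 \left(H + \left(H R R - 2 R\right)\right) = 0 \left(H + \left(H R^{2} - 2 R\right)\right) = 0 \left(H + \left(- 2 R + H R^{2}\right)\right) = 0 \left(H - 2 R + H R^{2}\right) = 0$)
$\sqrt{q{\left(212,14 \right)} + \left(6657 + z{\left(6,-71 \right)}\right)} = \sqrt{0 + \left(6657 + \left(5 + 6\right)^{2}\right)} = \sqrt{0 + \left(6657 + 11^{2}\right)} = \sqrt{0 + \left(6657 + 121\right)} = \sqrt{0 + 6778} = \sqrt{6778}$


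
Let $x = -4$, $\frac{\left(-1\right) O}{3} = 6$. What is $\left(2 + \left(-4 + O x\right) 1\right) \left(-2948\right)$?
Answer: $-206360$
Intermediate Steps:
$O = -18$ ($O = \left(-3\right) 6 = -18$)
$\left(2 + \left(-4 + O x\right) 1\right) \left(-2948\right) = \left(2 + \left(-4 - -72\right) 1\right) \left(-2948\right) = \left(2 + \left(-4 + 72\right) 1\right) \left(-2948\right) = \left(2 + 68 \cdot 1\right) \left(-2948\right) = \left(2 + 68\right) \left(-2948\right) = 70 \left(-2948\right) = -206360$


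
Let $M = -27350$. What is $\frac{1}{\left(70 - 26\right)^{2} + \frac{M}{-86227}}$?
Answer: $\frac{86227}{166962822} \approx 0.00051644$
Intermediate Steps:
$\frac{1}{\left(70 - 26\right)^{2} + \frac{M}{-86227}} = \frac{1}{\left(70 - 26\right)^{2} - \frac{27350}{-86227}} = \frac{1}{44^{2} - - \frac{27350}{86227}} = \frac{1}{1936 + \frac{27350}{86227}} = \frac{1}{\frac{166962822}{86227}} = \frac{86227}{166962822}$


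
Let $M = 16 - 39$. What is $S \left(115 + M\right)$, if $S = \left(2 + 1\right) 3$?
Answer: $828$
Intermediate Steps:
$M = -23$ ($M = 16 - 39 = -23$)
$S = 9$ ($S = 3 \cdot 3 = 9$)
$S \left(115 + M\right) = 9 \left(115 - 23\right) = 9 \cdot 92 = 828$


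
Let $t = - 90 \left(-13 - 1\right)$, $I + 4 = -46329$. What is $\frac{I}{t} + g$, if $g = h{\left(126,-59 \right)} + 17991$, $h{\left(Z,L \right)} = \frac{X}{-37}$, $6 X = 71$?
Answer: $\frac{119573027}{6660} \approx 17954.0$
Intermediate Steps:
$X = \frac{71}{6}$ ($X = \frac{1}{6} \cdot 71 = \frac{71}{6} \approx 11.833$)
$h{\left(Z,L \right)} = - \frac{71}{222}$ ($h{\left(Z,L \right)} = \frac{71}{6 \left(-37\right)} = \frac{71}{6} \left(- \frac{1}{37}\right) = - \frac{71}{222}$)
$I = -46333$ ($I = -4 - 46329 = -46333$)
$t = 1260$ ($t = \left(-90\right) \left(-14\right) = 1260$)
$g = \frac{3993931}{222}$ ($g = - \frac{71}{222} + 17991 = \frac{3993931}{222} \approx 17991.0$)
$\frac{I}{t} + g = - \frac{46333}{1260} + \frac{3993931}{222} = \left(-46333\right) \frac{1}{1260} + \frac{3993931}{222} = - \frac{6619}{180} + \frac{3993931}{222} = \frac{119573027}{6660}$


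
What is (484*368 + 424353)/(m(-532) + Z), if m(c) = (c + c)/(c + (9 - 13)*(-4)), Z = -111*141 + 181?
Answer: -77717985/1995364 ≈ -38.949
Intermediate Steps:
Z = -15470 (Z = -15651 + 181 = -15470)
m(c) = 2*c/(16 + c) (m(c) = (2*c)/(c - 4*(-4)) = (2*c)/(c + 16) = (2*c)/(16 + c) = 2*c/(16 + c))
(484*368 + 424353)/(m(-532) + Z) = (484*368 + 424353)/(2*(-532)/(16 - 532) - 15470) = (178112 + 424353)/(2*(-532)/(-516) - 15470) = 602465/(2*(-532)*(-1/516) - 15470) = 602465/(266/129 - 15470) = 602465/(-1995364/129) = 602465*(-129/1995364) = -77717985/1995364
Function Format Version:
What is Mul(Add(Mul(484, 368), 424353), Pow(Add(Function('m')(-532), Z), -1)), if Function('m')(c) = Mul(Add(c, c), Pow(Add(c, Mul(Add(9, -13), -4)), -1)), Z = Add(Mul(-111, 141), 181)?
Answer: Rational(-77717985, 1995364) ≈ -38.949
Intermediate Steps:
Z = -15470 (Z = Add(-15651, 181) = -15470)
Function('m')(c) = Mul(2, c, Pow(Add(16, c), -1)) (Function('m')(c) = Mul(Mul(2, c), Pow(Add(c, Mul(-4, -4)), -1)) = Mul(Mul(2, c), Pow(Add(c, 16), -1)) = Mul(Mul(2, c), Pow(Add(16, c), -1)) = Mul(2, c, Pow(Add(16, c), -1)))
Mul(Add(Mul(484, 368), 424353), Pow(Add(Function('m')(-532), Z), -1)) = Mul(Add(Mul(484, 368), 424353), Pow(Add(Mul(2, -532, Pow(Add(16, -532), -1)), -15470), -1)) = Mul(Add(178112, 424353), Pow(Add(Mul(2, -532, Pow(-516, -1)), -15470), -1)) = Mul(602465, Pow(Add(Mul(2, -532, Rational(-1, 516)), -15470), -1)) = Mul(602465, Pow(Add(Rational(266, 129), -15470), -1)) = Mul(602465, Pow(Rational(-1995364, 129), -1)) = Mul(602465, Rational(-129, 1995364)) = Rational(-77717985, 1995364)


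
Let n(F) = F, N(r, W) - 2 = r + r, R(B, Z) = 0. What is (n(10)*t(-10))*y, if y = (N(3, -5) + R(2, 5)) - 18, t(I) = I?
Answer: 1000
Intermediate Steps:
N(r, W) = 2 + 2*r (N(r, W) = 2 + (r + r) = 2 + 2*r)
y = -10 (y = ((2 + 2*3) + 0) - 18 = ((2 + 6) + 0) - 18 = (8 + 0) - 18 = 8 - 18 = -10)
(n(10)*t(-10))*y = (10*(-10))*(-10) = -100*(-10) = 1000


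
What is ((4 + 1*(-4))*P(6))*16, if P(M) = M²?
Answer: 0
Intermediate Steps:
((4 + 1*(-4))*P(6))*16 = ((4 + 1*(-4))*6²)*16 = ((4 - 4)*36)*16 = (0*36)*16 = 0*16 = 0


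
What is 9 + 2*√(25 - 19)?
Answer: 9 + 2*√6 ≈ 13.899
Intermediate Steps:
9 + 2*√(25 - 19) = 9 + 2*√6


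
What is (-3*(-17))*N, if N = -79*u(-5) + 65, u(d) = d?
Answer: 23460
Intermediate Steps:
N = 460 (N = -79*(-5) + 65 = 395 + 65 = 460)
(-3*(-17))*N = -3*(-17)*460 = 51*460 = 23460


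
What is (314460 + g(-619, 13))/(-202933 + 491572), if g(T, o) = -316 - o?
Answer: 314131/288639 ≈ 1.0883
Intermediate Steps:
(314460 + g(-619, 13))/(-202933 + 491572) = (314460 + (-316 - 1*13))/(-202933 + 491572) = (314460 + (-316 - 13))/288639 = (314460 - 329)*(1/288639) = 314131*(1/288639) = 314131/288639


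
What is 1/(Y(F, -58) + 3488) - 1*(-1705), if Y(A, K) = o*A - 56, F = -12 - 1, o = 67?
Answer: 4366506/2561 ≈ 1705.0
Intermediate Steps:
F = -13
Y(A, K) = -56 + 67*A (Y(A, K) = 67*A - 56 = -56 + 67*A)
1/(Y(F, -58) + 3488) - 1*(-1705) = 1/((-56 + 67*(-13)) + 3488) - 1*(-1705) = 1/((-56 - 871) + 3488) + 1705 = 1/(-927 + 3488) + 1705 = 1/2561 + 1705 = 4366506/2561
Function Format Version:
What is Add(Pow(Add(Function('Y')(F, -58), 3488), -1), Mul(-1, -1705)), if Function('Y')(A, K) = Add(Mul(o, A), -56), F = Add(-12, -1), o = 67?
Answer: Rational(4366506, 2561) ≈ 1705.0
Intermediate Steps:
F = -13
Function('Y')(A, K) = Add(-56, Mul(67, A)) (Function('Y')(A, K) = Add(Mul(67, A), -56) = Add(-56, Mul(67, A)))
Add(Pow(Add(Function('Y')(F, -58), 3488), -1), Mul(-1, -1705)) = Add(Pow(Add(Add(-56, Mul(67, -13)), 3488), -1), Mul(-1, -1705)) = Add(Pow(Add(Add(-56, -871), 3488), -1), 1705) = Add(Pow(Add(-927, 3488), -1), 1705) = Add(Pow(2561, -1), 1705) = Add(Rational(1, 2561), 1705) = Rational(4366506, 2561)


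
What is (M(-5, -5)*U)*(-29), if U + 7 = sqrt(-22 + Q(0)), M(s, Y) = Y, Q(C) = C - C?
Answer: -1015 + 145*I*sqrt(22) ≈ -1015.0 + 680.11*I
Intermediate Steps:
Q(C) = 0
U = -7 + I*sqrt(22) (U = -7 + sqrt(-22 + 0) = -7 + sqrt(-22) = -7 + I*sqrt(22) ≈ -7.0 + 4.6904*I)
(M(-5, -5)*U)*(-29) = -5*(-7 + I*sqrt(22))*(-29) = (35 - 5*I*sqrt(22))*(-29) = -1015 + 145*I*sqrt(22)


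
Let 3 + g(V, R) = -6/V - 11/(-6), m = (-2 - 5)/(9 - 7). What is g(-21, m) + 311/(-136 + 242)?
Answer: 2285/1113 ≈ 2.0530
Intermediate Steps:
m = -7/2 ≈ -3.5000
g(V, R) = -7/6 - 6/V (g(V, R) = -3 + (-6/V - 11/(-6)) = -3 + (-6/V - 11*(-⅙)) = -3 + (-6/V + 11/6) = -3 + (11/6 - 6/V) = -7/6 - 6/V)
g(-21, m) + 311/(-136 + 242) = (-7/6 - 6/(-21)) + 311/(-136 + 242) = (-7/6 - 6*(-1/21)) + 311/106 = (-7/6 + 2/7) + (1/106)*311 = -37/42 + 311/106 = 2285/1113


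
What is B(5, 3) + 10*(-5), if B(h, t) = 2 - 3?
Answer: -51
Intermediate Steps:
B(h, t) = -1
B(5, 3) + 10*(-5) = -1 + 10*(-5) = -1 - 50 = -51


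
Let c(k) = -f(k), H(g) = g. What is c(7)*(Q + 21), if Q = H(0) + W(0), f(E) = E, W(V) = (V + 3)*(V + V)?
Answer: -147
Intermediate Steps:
W(V) = 2*V*(3 + V) (W(V) = (3 + V)*(2*V) = 2*V*(3 + V))
Q = 0 (Q = 0 + 2*0*(3 + 0) = 0 + 2*0*3 = 0 + 0 = 0)
c(k) = -k
c(7)*(Q + 21) = (-1*7)*(0 + 21) = -7*21 = -147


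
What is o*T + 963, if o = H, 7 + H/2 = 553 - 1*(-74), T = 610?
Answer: 757363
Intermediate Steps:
H = 1240 (H = -14 + 2*(553 - 1*(-74)) = -14 + 2*(553 + 74) = -14 + 2*627 = -14 + 1254 = 1240)
o = 1240
o*T + 963 = 1240*610 + 963 = 756400 + 963 = 757363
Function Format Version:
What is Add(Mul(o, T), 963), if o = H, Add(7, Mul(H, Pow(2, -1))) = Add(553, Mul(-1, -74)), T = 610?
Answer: 757363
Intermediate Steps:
H = 1240 (H = Add(-14, Mul(2, Add(553, Mul(-1, -74)))) = Add(-14, Mul(2, Add(553, 74))) = Add(-14, Mul(2, 627)) = Add(-14, 1254) = 1240)
o = 1240
Add(Mul(o, T), 963) = Add(Mul(1240, 610), 963) = Add(756400, 963) = 757363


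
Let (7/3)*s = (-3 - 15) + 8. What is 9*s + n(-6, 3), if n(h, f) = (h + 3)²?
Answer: -207/7 ≈ -29.571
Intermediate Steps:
n(h, f) = (3 + h)²
s = -30/7 (s = 3*((-3 - 15) + 8)/7 = 3*(-18 + 8)/7 = (3/7)*(-10) = -30/7 ≈ -4.2857)
9*s + n(-6, 3) = 9*(-30/7) + (3 - 6)² = -270/7 + (-3)² = -270/7 + 9 = -207/7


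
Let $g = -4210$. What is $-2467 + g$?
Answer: $-6677$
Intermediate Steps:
$-2467 + g = -2467 - 4210 = -6677$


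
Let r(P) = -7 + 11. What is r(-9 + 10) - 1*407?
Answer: -403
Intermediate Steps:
r(P) = 4
r(-9 + 10) - 1*407 = 4 - 1*407 = 4 - 407 = -403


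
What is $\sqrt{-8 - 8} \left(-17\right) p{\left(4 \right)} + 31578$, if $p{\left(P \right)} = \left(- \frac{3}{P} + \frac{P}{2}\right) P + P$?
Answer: $31578 - 612 i \approx 31578.0 - 612.0 i$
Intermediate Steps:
$p{\left(P \right)} = P + P \left(\frac{P}{2} - \frac{3}{P}\right)$ ($p{\left(P \right)} = \left(- \frac{3}{P} + P \frac{1}{2}\right) P + P = \left(- \frac{3}{P} + \frac{P}{2}\right) P + P = \left(\frac{P}{2} - \frac{3}{P}\right) P + P = P \left(\frac{P}{2} - \frac{3}{P}\right) + P = P + P \left(\frac{P}{2} - \frac{3}{P}\right)$)
$\sqrt{-8 - 8} \left(-17\right) p{\left(4 \right)} + 31578 = \sqrt{-8 - 8} \left(-17\right) \left(-3 + 4 + \frac{4^{2}}{2}\right) + 31578 = \sqrt{-16} \left(-17\right) \left(-3 + 4 + \frac{1}{2} \cdot 16\right) + 31578 = 4 i \left(-17\right) \left(-3 + 4 + 8\right) + 31578 = - 68 i 9 + 31578 = - 612 i + 31578 = 31578 - 612 i$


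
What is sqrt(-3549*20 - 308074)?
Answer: I*sqrt(379054) ≈ 615.67*I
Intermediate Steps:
sqrt(-3549*20 - 308074) = sqrt(-70980 - 308074) = sqrt(-379054) = I*sqrt(379054)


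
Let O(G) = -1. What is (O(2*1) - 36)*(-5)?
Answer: 185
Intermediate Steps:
(O(2*1) - 36)*(-5) = (-1 - 36)*(-5) = -37*(-5) = 185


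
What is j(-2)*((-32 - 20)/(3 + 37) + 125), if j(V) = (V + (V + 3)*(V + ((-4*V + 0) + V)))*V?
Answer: -2474/5 ≈ -494.80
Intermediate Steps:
j(V) = V*(V - 2*V*(3 + V)) (j(V) = (V + (3 + V)*(V + (-4*V + V)))*V = (V + (3 + V)*(V - 3*V))*V = (V + (3 + V)*(-2*V))*V = (V - 2*V*(3 + V))*V = V*(V - 2*V*(3 + V)))
j(-2)*((-32 - 20)/(3 + 37) + 125) = ((-2)²*(-5 - 2*(-2)))*((-32 - 20)/(3 + 37) + 125) = (4*(-5 + 4))*(-52/40 + 125) = (4*(-1))*(-52*1/40 + 125) = -4*(-13/10 + 125) = -4*1237/10 = -2474/5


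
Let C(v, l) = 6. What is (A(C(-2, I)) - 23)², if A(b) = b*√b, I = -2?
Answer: 745 - 276*√6 ≈ 68.941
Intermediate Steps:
A(b) = b^(3/2)
(A(C(-2, I)) - 23)² = (6^(3/2) - 23)² = (6*√6 - 23)² = (-23 + 6*√6)²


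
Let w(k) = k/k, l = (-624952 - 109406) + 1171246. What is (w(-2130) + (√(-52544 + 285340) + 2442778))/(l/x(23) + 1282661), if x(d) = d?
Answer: 56183917/29938091 + 46*√58199/29938091 ≈ 1.8770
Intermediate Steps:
l = 436888 (l = -734358 + 1171246 = 436888)
w(k) = 1
(w(-2130) + (√(-52544 + 285340) + 2442778))/(l/x(23) + 1282661) = (1 + (√(-52544 + 285340) + 2442778))/(436888/23 + 1282661) = (1 + (√232796 + 2442778))/(436888*(1/23) + 1282661) = (1 + (2*√58199 + 2442778))/(436888/23 + 1282661) = (1 + (2442778 + 2*√58199))/(29938091/23) = (2442779 + 2*√58199)*(23/29938091) = 56183917/29938091 + 46*√58199/29938091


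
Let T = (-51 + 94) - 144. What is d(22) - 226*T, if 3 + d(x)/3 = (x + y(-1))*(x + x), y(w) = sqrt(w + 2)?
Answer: 25853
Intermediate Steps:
y(w) = sqrt(2 + w)
T = -101 (T = 43 - 144 = -101)
d(x) = -9 + 6*x*(1 + x) (d(x) = -9 + 3*((x + sqrt(2 - 1))*(x + x)) = -9 + 3*((x + sqrt(1))*(2*x)) = -9 + 3*((x + 1)*(2*x)) = -9 + 3*((1 + x)*(2*x)) = -9 + 3*(2*x*(1 + x)) = -9 + 6*x*(1 + x))
d(22) - 226*T = (-9 + 6*22 + 6*22**2) - 226*(-101) = (-9 + 132 + 6*484) + 22826 = (-9 + 132 + 2904) + 22826 = 3027 + 22826 = 25853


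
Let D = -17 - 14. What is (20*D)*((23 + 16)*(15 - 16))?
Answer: 24180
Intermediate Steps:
D = -31
(20*D)*((23 + 16)*(15 - 16)) = (20*(-31))*((23 + 16)*(15 - 16)) = -24180*(-1) = -620*(-39) = 24180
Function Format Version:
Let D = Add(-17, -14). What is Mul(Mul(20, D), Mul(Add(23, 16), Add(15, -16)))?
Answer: 24180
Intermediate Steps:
D = -31
Mul(Mul(20, D), Mul(Add(23, 16), Add(15, -16))) = Mul(Mul(20, -31), Mul(Add(23, 16), Add(15, -16))) = Mul(-620, Mul(39, -1)) = Mul(-620, -39) = 24180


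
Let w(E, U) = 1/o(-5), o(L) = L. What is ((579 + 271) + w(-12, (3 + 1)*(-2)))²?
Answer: 18054001/25 ≈ 7.2216e+5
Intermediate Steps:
w(E, U) = -⅕ (w(E, U) = 1/(-5) = -⅕)
((579 + 271) + w(-12, (3 + 1)*(-2)))² = ((579 + 271) - ⅕)² = (850 - ⅕)² = (4249/5)² = 18054001/25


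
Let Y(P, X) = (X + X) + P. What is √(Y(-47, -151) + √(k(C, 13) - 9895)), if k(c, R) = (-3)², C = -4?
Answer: √(-349 + I*√9886) ≈ 2.6351 + 18.866*I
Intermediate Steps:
k(c, R) = 9
Y(P, X) = P + 2*X (Y(P, X) = 2*X + P = P + 2*X)
√(Y(-47, -151) + √(k(C, 13) - 9895)) = √((-47 + 2*(-151)) + √(9 - 9895)) = √((-47 - 302) + √(-9886)) = √(-349 + I*√9886)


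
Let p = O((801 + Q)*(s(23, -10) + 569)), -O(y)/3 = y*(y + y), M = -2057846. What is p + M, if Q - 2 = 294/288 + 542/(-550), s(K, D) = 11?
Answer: -94496103959794849/72600 ≈ -1.3016e+12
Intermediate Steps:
Q = 26867/13200 (Q = 2 + (294/288 + 542/(-550)) = 2 + (294*(1/288) + 542*(-1/550)) = 2 + (49/48 - 271/275) = 2 + 467/13200 = 26867/13200 ≈ 2.0354)
O(y) = -6*y**2 (O(y) = -3*y*(y + y) = -3*y*2*y = -6*y**2)
p = -94495954560175249/72600 (p = -6*(11 + 569)**2*(801 + 26867/13200)**2 = -6*((10600067/13200)*580)**2 = -6*(307401943/660)**2 = -6*94495954560175249/435600 = -94495954560175249/72600 ≈ -1.3016e+12)
p + M = -94495954560175249/72600 - 2057846 = -94496103959794849/72600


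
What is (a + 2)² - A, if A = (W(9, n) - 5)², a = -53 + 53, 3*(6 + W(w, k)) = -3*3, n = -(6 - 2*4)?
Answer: -192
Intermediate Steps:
n = 2 (n = -(6 - 8) = -1*(-2) = 2)
W(w, k) = -9 (W(w, k) = -6 + (-3*3)/3 = -6 + (⅓)*(-9) = -6 - 3 = -9)
a = 0
A = 196 (A = (-9 - 5)² = (-14)² = 196)
(a + 2)² - A = (0 + 2)² - 1*196 = 2² - 196 = 4 - 196 = -192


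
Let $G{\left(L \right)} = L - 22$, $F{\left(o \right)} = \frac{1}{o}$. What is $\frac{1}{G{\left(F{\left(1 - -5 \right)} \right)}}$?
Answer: $- \frac{6}{131} \approx -0.045802$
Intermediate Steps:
$G{\left(L \right)} = -22 + L$ ($G{\left(L \right)} = L - 22 = -22 + L$)
$\frac{1}{G{\left(F{\left(1 - -5 \right)} \right)}} = \frac{1}{-22 + \frac{1}{1 - -5}} = \frac{1}{-22 + \frac{1}{1 + 5}} = \frac{1}{-22 + \frac{1}{6}} = \frac{1}{- \frac{131}{6}} = - \frac{6}{131}$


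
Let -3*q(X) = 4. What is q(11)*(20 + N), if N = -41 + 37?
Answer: -64/3 ≈ -21.333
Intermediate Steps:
q(X) = -4/3 (q(X) = -1/3*4 = -4/3)
N = -4
q(11)*(20 + N) = -4*(20 - 4)/3 = -4/3*16 = -64/3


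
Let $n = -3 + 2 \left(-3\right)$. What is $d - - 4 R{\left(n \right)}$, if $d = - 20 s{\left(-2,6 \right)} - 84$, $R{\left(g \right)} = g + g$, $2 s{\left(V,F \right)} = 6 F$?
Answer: $-516$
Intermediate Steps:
$s{\left(V,F \right)} = 3 F$ ($s{\left(V,F \right)} = \frac{6 F}{2} = 3 F$)
$n = -9$ ($n = -3 - 6 = -9$)
$R{\left(g \right)} = 2 g$
$d = -444$ ($d = - 20 \cdot 3 \cdot 6 - 84 = \left(-20\right) 18 - 84 = -360 - 84 = -444$)
$d - - 4 R{\left(n \right)} = -444 - - 4 \cdot 2 \left(-9\right) = -444 - \left(-4\right) \left(-18\right) = -444 - 72 = -516$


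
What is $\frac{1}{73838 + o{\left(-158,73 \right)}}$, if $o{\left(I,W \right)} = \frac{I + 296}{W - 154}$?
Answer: $\frac{27}{1993580} \approx 1.3543 \cdot 10^{-5}$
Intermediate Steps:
$o{\left(I,W \right)} = \frac{296 + I}{-154 + W}$
$\frac{1}{73838 + o{\left(-158,73 \right)}} = \frac{1}{73838 + \frac{296 - 158}{-154 + 73}} = \frac{1}{73838 + \frac{1}{-81} \cdot 138} = \frac{1}{73838 - \frac{46}{27}} = \frac{1}{\frac{1993580}{27}} = \frac{27}{1993580}$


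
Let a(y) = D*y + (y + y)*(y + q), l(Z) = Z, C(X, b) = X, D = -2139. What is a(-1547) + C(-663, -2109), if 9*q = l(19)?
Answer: 72794306/9 ≈ 8.0883e+6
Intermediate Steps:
q = 19/9 (q = (⅑)*19 = 19/9 ≈ 2.1111)
a(y) = -2139*y + 2*y*(19/9 + y) (a(y) = -2139*y + (y + y)*(y + 19/9) = -2139*y + (2*y)*(19/9 + y) = -2139*y + 2*y*(19/9 + y))
a(-1547) + C(-663, -2109) = (⅑)*(-1547)*(-19213 + 18*(-1547)) - 663 = (⅑)*(-1547)*(-19213 - 27846) - 663 = (⅑)*(-1547)*(-47059) - 663 = 72800273/9 - 663 = 72794306/9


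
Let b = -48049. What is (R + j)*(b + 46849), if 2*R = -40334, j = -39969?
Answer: 72163200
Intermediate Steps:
R = -20167 (R = (½)*(-40334) = -20167)
(R + j)*(b + 46849) = (-20167 - 39969)*(-48049 + 46849) = -60136*(-1200) = 72163200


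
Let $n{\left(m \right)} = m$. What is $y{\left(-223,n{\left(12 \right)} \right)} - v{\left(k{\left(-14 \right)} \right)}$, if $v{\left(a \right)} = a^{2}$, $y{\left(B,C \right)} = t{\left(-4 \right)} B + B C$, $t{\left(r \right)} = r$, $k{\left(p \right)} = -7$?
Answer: $-1833$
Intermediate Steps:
$y{\left(B,C \right)} = - 4 B + B C$
$y{\left(-223,n{\left(12 \right)} \right)} - v{\left(k{\left(-14 \right)} \right)} = - 223 \left(-4 + 12\right) - \left(-7\right)^{2} = \left(-223\right) 8 - 49 = -1784 - 49 = -1833$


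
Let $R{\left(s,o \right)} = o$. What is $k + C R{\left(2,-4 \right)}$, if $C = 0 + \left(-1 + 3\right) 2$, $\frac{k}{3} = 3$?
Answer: $-7$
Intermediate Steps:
$k = 9$ ($k = 3 \cdot 3 = 9$)
$C = 4$ ($C = 0 + 2 \cdot 2 = 0 + 4 = 4$)
$k + C R{\left(2,-4 \right)} = 9 + 4 \left(-4\right) = 9 - 16 = -7$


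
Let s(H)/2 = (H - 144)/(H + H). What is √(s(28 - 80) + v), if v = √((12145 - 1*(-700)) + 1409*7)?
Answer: √(637 + 338*√5677)/13 ≈ 12.428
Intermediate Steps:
s(H) = (-144 + H)/H (s(H) = 2*((H - 144)/(H + H)) = 2*((-144 + H)/((2*H))) = 2*((-144 + H)*(1/(2*H))) = 2*((-144 + H)/(2*H)) = (-144 + H)/H)
v = 2*√5677 (v = √((12145 + 700) + 9863) = √(12845 + 9863) = √22708 = 2*√5677 ≈ 150.69)
√(s(28 - 80) + v) = √((-144 + (28 - 80))/(28 - 80) + 2*√5677) = √((-144 - 52)/(-52) + 2*√5677) = √(-1/52*(-196) + 2*√5677) = √(49/13 + 2*√5677)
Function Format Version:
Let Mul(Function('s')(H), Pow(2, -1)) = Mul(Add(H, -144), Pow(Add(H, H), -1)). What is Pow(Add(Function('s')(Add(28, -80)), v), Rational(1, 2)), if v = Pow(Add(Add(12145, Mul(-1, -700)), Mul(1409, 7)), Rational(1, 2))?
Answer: Mul(Rational(1, 13), Pow(Add(637, Mul(338, Pow(5677, Rational(1, 2)))), Rational(1, 2))) ≈ 12.428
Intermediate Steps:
Function('s')(H) = Mul(Pow(H, -1), Add(-144, H)) (Function('s')(H) = Mul(2, Mul(Add(H, -144), Pow(Add(H, H), -1))) = Mul(2, Mul(Add(-144, H), Pow(Mul(2, H), -1))) = Mul(2, Mul(Add(-144, H), Mul(Rational(1, 2), Pow(H, -1)))) = Mul(2, Mul(Rational(1, 2), Pow(H, -1), Add(-144, H))) = Mul(Pow(H, -1), Add(-144, H)))
v = Mul(2, Pow(5677, Rational(1, 2))) (v = Pow(Add(Add(12145, 700), 9863), Rational(1, 2)) = Pow(Add(12845, 9863), Rational(1, 2)) = Pow(22708, Rational(1, 2)) = Mul(2, Pow(5677, Rational(1, 2))) ≈ 150.69)
Pow(Add(Function('s')(Add(28, -80)), v), Rational(1, 2)) = Pow(Add(Mul(Pow(Add(28, -80), -1), Add(-144, Add(28, -80))), Mul(2, Pow(5677, Rational(1, 2)))), Rational(1, 2)) = Pow(Add(Mul(Pow(-52, -1), Add(-144, -52)), Mul(2, Pow(5677, Rational(1, 2)))), Rational(1, 2)) = Pow(Add(Mul(Rational(-1, 52), -196), Mul(2, Pow(5677, Rational(1, 2)))), Rational(1, 2)) = Pow(Add(Rational(49, 13), Mul(2, Pow(5677, Rational(1, 2)))), Rational(1, 2))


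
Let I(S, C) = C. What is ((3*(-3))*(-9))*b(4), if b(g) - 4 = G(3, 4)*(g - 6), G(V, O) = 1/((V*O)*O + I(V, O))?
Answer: 8343/26 ≈ 320.88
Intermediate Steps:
G(V, O) = 1/(O + V*O**2) (G(V, O) = 1/((V*O)*O + O) = 1/((O*V)*O + O) = 1/(V*O**2 + O) = 1/(O + V*O**2))
b(g) = 101/26 + g/52 (b(g) = 4 + (1/(4*(1 + 4*3)))*(g - 6) = 4 + (1/(4*(1 + 12)))*(-6 + g) = 4 + ((1/4)/13)*(-6 + g) = 4 + ((1/4)*(1/13))*(-6 + g) = 4 + (-6 + g)/52 = 4 + (-3/26 + g/52) = 101/26 + g/52)
((3*(-3))*(-9))*b(4) = ((3*(-3))*(-9))*(101/26 + (1/52)*4) = (-9*(-9))*(101/26 + 1/13) = 81*(103/26) = 8343/26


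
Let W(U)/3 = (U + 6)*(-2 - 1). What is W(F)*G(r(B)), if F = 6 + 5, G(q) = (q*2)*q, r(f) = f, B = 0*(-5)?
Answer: 0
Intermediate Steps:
B = 0
G(q) = 2*q² (G(q) = (2*q)*q = 2*q²)
F = 11
W(U) = -54 - 9*U (W(U) = 3*((U + 6)*(-2 - 1)) = 3*((6 + U)*(-3)) = 3*(-18 - 3*U) = -54 - 9*U)
W(F)*G(r(B)) = (-54 - 9*11)*(2*0²) = (-54 - 99)*(2*0) = -153*0 = 0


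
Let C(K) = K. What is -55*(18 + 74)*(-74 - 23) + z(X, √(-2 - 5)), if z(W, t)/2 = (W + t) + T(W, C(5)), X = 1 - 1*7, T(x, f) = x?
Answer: 490796 + 2*I*√7 ≈ 4.908e+5 + 5.2915*I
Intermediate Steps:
X = -6 (X = 1 - 7 = -6)
z(W, t) = 2*t + 4*W (z(W, t) = 2*((W + t) + W) = 2*(t + 2*W) = 2*t + 4*W)
-55*(18 + 74)*(-74 - 23) + z(X, √(-2 - 5)) = -55*(18 + 74)*(-74 - 23) + (2*√(-2 - 5) + 4*(-6)) = -5060*(-97) + (2*√(-7) - 24) = -55*(-8924) + (2*(I*√7) - 24) = 490820 + (2*I*√7 - 24) = 490820 + (-24 + 2*I*√7) = 490796 + 2*I*√7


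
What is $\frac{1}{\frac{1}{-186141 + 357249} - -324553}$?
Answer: $\frac{171108}{55533614725} \approx 3.0812 \cdot 10^{-6}$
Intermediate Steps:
$\frac{1}{\frac{1}{-186141 + 357249} - -324553} = \frac{1}{\frac{1}{171108} + \left(-168531 + 493084\right)} = \frac{1}{\frac{1}{171108} + 324553} = \frac{1}{\frac{55533614725}{171108}} = \frac{171108}{55533614725}$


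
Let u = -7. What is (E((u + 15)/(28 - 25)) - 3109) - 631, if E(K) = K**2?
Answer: -33596/9 ≈ -3732.9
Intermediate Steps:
(E((u + 15)/(28 - 25)) - 3109) - 631 = (((-7 + 15)/(28 - 25))**2 - 3109) - 631 = ((8/3)**2 - 3109) - 631 = (64/9 - 3109) - 631 = -27917/9 - 631 = -33596/9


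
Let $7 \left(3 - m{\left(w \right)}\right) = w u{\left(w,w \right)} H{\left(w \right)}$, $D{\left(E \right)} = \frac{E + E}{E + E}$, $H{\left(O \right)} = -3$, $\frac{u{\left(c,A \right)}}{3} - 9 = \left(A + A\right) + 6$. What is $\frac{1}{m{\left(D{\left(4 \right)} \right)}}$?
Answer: $\frac{7}{174} \approx 0.04023$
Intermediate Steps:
$u{\left(c,A \right)} = 45 + 6 A$ ($u{\left(c,A \right)} = 27 + 3 \left(\left(A + A\right) + 6\right) = 27 + 3 \left(2 A + 6\right) = 27 + 3 \left(6 + 2 A\right) = 27 + \left(18 + 6 A\right) = 45 + 6 A$)
$D{\left(E \right)} = 1$ ($D{\left(E \right)} = \frac{2 E}{2 E} = 2 E \frac{1}{2 E} = 1$)
$m{\left(w \right)} = 3 + \frac{3 w \left(45 + 6 w\right)}{7}$ ($m{\left(w \right)} = 3 - \frac{w \left(45 + 6 w\right) \left(-3\right)}{7} = 3 - \frac{\left(-3\right) w \left(45 + 6 w\right)}{7} = 3 + \frac{3 w \left(45 + 6 w\right)}{7}$)
$\frac{1}{m{\left(D{\left(4 \right)} \right)}} = \frac{1}{3 + \frac{9}{7} \cdot 1 \left(15 + 2 \cdot 1\right)} = \frac{1}{3 + \frac{9}{7} \cdot 1 \left(15 + 2\right)} = \frac{1}{3 + \frac{9}{7} \cdot 1 \cdot 17} = \frac{1}{3 + \frac{153}{7}} = \frac{1}{\frac{174}{7}} = \frac{7}{174}$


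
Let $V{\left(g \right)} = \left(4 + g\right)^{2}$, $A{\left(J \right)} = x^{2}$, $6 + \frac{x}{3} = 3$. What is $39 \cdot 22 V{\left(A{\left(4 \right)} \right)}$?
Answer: $6199050$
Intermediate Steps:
$x = -9$ ($x = -18 + 3 \cdot 3 = -18 + 9 = -9$)
$A{\left(J \right)} = 81$ ($A{\left(J \right)} = \left(-9\right)^{2} = 81$)
$39 \cdot 22 V{\left(A{\left(4 \right)} \right)} = 39 \cdot 22 \left(4 + 81\right)^{2} = 858 \cdot 85^{2} = 858 \cdot 7225 = 6199050$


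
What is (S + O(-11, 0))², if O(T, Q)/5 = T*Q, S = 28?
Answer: 784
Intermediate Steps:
O(T, Q) = 5*Q*T (O(T, Q) = 5*(T*Q) = 5*(Q*T) = 5*Q*T)
(S + O(-11, 0))² = (28 + 5*0*(-11))² = (28 + 0)² = 28² = 784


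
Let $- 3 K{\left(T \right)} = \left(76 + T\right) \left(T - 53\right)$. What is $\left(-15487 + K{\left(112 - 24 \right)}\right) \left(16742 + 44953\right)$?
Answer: $-1073513565$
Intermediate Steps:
$K{\left(T \right)} = - \frac{\left(-53 + T\right) \left(76 + T\right)}{3}$ ($K{\left(T \right)} = - \frac{\left(76 + T\right) \left(T - 53\right)}{3} = - \frac{\left(76 + T\right) \left(-53 + T\right)}{3} = - \frac{\left(-53 + T\right) \left(76 + T\right)}{3}$)
$\left(-15487 + K{\left(112 - 24 \right)}\right) \left(16742 + 44953\right) = \left(-15487 - \left(- \frac{4028}{3} + \frac{\left(112 - 24\right)^{2}}{3} + \frac{23 \left(112 - 24\right)}{3}\right)\right) \left(16742 + 44953\right) = \left(-15487 - \left(- \frac{4028}{3} + \frac{\left(112 - 24\right)^{2}}{3} + \frac{23 \left(112 - 24\right)}{3}\right)\right) 61695 = \left(-15487 - \left(-668 + \frac{7744}{3}\right)\right) 61695 = \left(-15487 - \frac{5740}{3}\right) 61695 = \left(- \frac{52201}{3}\right) 61695 = -1073513565$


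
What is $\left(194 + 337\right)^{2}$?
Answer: $281961$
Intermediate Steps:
$\left(194 + 337\right)^{2} = 531^{2} = 281961$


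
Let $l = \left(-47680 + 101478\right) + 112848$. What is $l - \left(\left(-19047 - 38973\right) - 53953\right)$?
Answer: $278619$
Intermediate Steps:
$l = 166646$ ($l = 53798 + 112848 = 166646$)
$l - \left(\left(-19047 - 38973\right) - 53953\right) = 166646 - \left(\left(-19047 - 38973\right) - 53953\right) = 166646 - \left(-58020 - 53953\right) = 166646 - -111973 = 166646 + 111973 = 278619$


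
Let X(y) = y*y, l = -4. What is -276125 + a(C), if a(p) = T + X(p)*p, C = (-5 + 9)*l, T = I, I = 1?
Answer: -280220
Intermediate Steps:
T = 1
C = -16 (C = (-5 + 9)*(-4) = 4*(-4) = -16)
X(y) = y**2
a(p) = 1 + p**3 (a(p) = 1 + p**2*p = 1 + p**3)
-276125 + a(C) = -276125 + (1 + (-16)**3) = -276125 + (1 - 4096) = -276125 - 4095 = -280220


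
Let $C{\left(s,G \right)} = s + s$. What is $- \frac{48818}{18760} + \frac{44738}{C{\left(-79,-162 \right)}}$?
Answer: $- \frac{30249933}{105860} \approx -285.75$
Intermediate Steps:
$C{\left(s,G \right)} = 2 s$
$- \frac{48818}{18760} + \frac{44738}{C{\left(-79,-162 \right)}} = - \frac{48818}{18760} + \frac{44738}{2 \left(-79\right)} = \left(-48818\right) \frac{1}{18760} + \frac{44738}{-158} = - \frac{3487}{1340} + 44738 \left(- \frac{1}{158}\right) = - \frac{3487}{1340} - \frac{22369}{79} = - \frac{30249933}{105860}$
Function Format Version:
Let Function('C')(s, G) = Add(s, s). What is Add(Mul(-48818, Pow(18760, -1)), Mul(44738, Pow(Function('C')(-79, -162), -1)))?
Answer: Rational(-30249933, 105860) ≈ -285.75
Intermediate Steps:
Function('C')(s, G) = Mul(2, s)
Add(Mul(-48818, Pow(18760, -1)), Mul(44738, Pow(Function('C')(-79, -162), -1))) = Add(Mul(-48818, Pow(18760, -1)), Mul(44738, Pow(Mul(2, -79), -1))) = Add(Mul(-48818, Rational(1, 18760)), Mul(44738, Pow(-158, -1))) = Add(Rational(-3487, 1340), Mul(44738, Rational(-1, 158))) = Add(Rational(-3487, 1340), Rational(-22369, 79)) = Rational(-30249933, 105860)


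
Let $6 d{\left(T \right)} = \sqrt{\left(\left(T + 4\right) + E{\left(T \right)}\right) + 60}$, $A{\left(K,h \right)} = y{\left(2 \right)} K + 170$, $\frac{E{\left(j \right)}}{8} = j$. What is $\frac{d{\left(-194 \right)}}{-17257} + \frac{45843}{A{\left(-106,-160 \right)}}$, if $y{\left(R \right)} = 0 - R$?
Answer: $\frac{45843}{382} - \frac{29 i \sqrt{2}}{103542} \approx 120.01 - 0.00039609 i$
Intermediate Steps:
$E{\left(j \right)} = 8 j$
$y{\left(R \right)} = - R$
$A{\left(K,h \right)} = 170 - 2 K$ ($A{\left(K,h \right)} = \left(-1\right) 2 K + 170 = - 2 K + 170 = 170 - 2 K$)
$d{\left(T \right)} = \frac{\sqrt{64 + 9 T}}{6}$ ($d{\left(T \right)} = \frac{\sqrt{\left(\left(T + 4\right) + 8 T\right) + 60}}{6} = \frac{\sqrt{\left(\left(4 + T\right) + 8 T\right) + 60}}{6} = \frac{\sqrt{\left(4 + 9 T\right) + 60}}{6} = \frac{\sqrt{64 + 9 T}}{6}$)
$\frac{d{\left(-194 \right)}}{-17257} + \frac{45843}{A{\left(-106,-160 \right)}} = \frac{\frac{1}{6} \sqrt{64 + 9 \left(-194\right)}}{-17257} + \frac{45843}{170 - -212} = \frac{\sqrt{64 - 1746}}{6} \left(- \frac{1}{17257}\right) + \frac{45843}{170 + 212} = \frac{\sqrt{-1682}}{6} \left(- \frac{1}{17257}\right) + \frac{45843}{382} = \frac{29 i \sqrt{2}}{6} \left(- \frac{1}{17257}\right) + 45843 \cdot \frac{1}{382} = \frac{29 i \sqrt{2}}{6} \left(- \frac{1}{17257}\right) + \frac{45843}{382} = - \frac{29 i \sqrt{2}}{103542} + \frac{45843}{382} = \frac{45843}{382} - \frac{29 i \sqrt{2}}{103542}$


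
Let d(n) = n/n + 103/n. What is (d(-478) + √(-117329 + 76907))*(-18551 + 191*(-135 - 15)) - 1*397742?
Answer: -207821051/478 - 47201*I*√40422 ≈ -4.3477e+5 - 9.4899e+6*I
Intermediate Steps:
d(n) = 1 + 103/n
(d(-478) + √(-117329 + 76907))*(-18551 + 191*(-135 - 15)) - 1*397742 = ((103 - 478)/(-478) + √(-117329 + 76907))*(-18551 + 191*(-135 - 15)) - 1*397742 = (-1/478*(-375) + √(-40422))*(-18551 + 191*(-150)) - 397742 = (375/478 + I*√40422)*(-18551 - 28650) - 397742 = (375/478 + I*√40422)*(-47201) - 397742 = (-17700375/478 - 47201*I*√40422) - 397742 = -207821051/478 - 47201*I*√40422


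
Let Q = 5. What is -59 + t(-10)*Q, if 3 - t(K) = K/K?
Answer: -49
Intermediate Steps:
t(K) = 2 (t(K) = 3 - K/K = 3 - 1*1 = 3 - 1 = 2)
-59 + t(-10)*Q = -59 + 2*5 = -59 + 10 = -49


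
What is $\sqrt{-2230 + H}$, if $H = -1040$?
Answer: $i \sqrt{3270} \approx 57.184 i$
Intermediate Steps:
$\sqrt{-2230 + H} = \sqrt{-2230 - 1040} = \sqrt{-3270} = i \sqrt{3270}$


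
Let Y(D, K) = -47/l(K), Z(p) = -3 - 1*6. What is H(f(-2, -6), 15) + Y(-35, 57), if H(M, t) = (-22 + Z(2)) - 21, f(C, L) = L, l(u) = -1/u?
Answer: 2627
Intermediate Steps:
Z(p) = -9 (Z(p) = -3 - 6 = -9)
H(M, t) = -52 (H(M, t) = (-22 - 9) - 21 = -31 - 21 = -52)
Y(D, K) = 47*K (Y(D, K) = -47*(-K) = -(-47)*K = 47*K)
H(f(-2, -6), 15) + Y(-35, 57) = -52 + 47*57 = -52 + 2679 = 2627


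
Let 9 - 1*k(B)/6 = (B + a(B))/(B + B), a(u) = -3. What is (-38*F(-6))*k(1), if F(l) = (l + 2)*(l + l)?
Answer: -109440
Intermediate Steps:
F(l) = 2*l*(2 + l) (F(l) = (2 + l)*(2*l) = 2*l*(2 + l))
k(B) = 54 - 3*(-3 + B)/B (k(B) = 54 - 6*(B - 3)/(B + B) = 54 - 6*(-3 + B)/(2*B) = 54 - 6*(-3 + B)*1/(2*B) = 54 - 3*(-3 + B)/B)
(-38*F(-6))*k(1) = (-76*(-6)*(2 - 6))*(51 + 9/1) = (-76*(-6)*(-4))*(51 + 9*1) = (-38*48)*(51 + 9) = -1824*60 = -109440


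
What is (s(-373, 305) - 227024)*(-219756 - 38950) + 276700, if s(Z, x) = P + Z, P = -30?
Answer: 58837006162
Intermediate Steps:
s(Z, x) = -30 + Z
(s(-373, 305) - 227024)*(-219756 - 38950) + 276700 = ((-30 - 373) - 227024)*(-219756 - 38950) + 276700 = (-403 - 227024)*(-258706) + 276700 = -227427*(-258706) + 276700 = 58836729462 + 276700 = 58837006162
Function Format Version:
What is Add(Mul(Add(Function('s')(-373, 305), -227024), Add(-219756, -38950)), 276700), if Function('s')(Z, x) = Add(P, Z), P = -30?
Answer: 58837006162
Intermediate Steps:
Function('s')(Z, x) = Add(-30, Z)
Add(Mul(Add(Function('s')(-373, 305), -227024), Add(-219756, -38950)), 276700) = Add(Mul(Add(Add(-30, -373), -227024), Add(-219756, -38950)), 276700) = Add(Mul(Add(-403, -227024), -258706), 276700) = Add(Mul(-227427, -258706), 276700) = Add(58836729462, 276700) = 58837006162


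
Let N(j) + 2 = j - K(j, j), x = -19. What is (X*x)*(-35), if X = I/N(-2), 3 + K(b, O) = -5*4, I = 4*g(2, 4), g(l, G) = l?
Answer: 280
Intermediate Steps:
I = 8 (I = 4*2 = 8)
K(b, O) = -23 (K(b, O) = -3 - 5*4 = -3 - 20 = -23)
N(j) = 21 + j (N(j) = -2 + (j - 1*(-23)) = -2 + (j + 23) = -2 + (23 + j) = 21 + j)
X = 8/19 (X = 8/(21 - 2) = 8/19 ≈ 0.42105)
(X*x)*(-35) = ((8/19)*(-19))*(-35) = -8*(-35) = 280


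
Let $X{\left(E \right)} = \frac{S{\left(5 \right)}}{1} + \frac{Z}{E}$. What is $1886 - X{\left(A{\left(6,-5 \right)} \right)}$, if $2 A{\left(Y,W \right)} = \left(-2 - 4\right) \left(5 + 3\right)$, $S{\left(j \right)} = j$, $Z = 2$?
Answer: $\frac{22573}{12} \approx 1881.1$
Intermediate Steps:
$A{\left(Y,W \right)} = -24$ ($A{\left(Y,W \right)} = \frac{\left(-2 - 4\right) \left(5 + 3\right)}{2} = \frac{\left(-6\right) 8}{2} = \frac{1}{2} \left(-48\right) = -24$)
$X{\left(E \right)} = 5 + \frac{2}{E}$ ($X{\left(E \right)} = \frac{5}{1} + \frac{2}{E} = 5 \cdot 1 + \frac{2}{E} = 5 + \frac{2}{E}$)
$1886 - X{\left(A{\left(6,-5 \right)} \right)} = 1886 - \left(5 + \frac{2}{-24}\right) = 1886 - \left(5 + 2 \left(- \frac{1}{24}\right)\right) = 1886 - \left(5 - \frac{1}{12}\right) = 1886 - \frac{59}{12} = \frac{22573}{12}$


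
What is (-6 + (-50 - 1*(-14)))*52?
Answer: -2184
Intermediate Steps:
(-6 + (-50 - 1*(-14)))*52 = (-6 + (-50 + 14))*52 = (-6 - 36)*52 = -42*52 = -2184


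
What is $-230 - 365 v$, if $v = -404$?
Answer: $147230$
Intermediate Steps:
$-230 - 365 v = -230 - -147460 = -230 + 147460 = 147230$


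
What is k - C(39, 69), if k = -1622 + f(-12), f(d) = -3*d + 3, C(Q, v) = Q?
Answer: -1622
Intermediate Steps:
f(d) = 3 - 3*d
k = -1583 (k = -1622 + (3 - 3*(-12)) = -1622 + (3 + 36) = -1622 + 39 = -1583)
k - C(39, 69) = -1583 - 1*39 = -1583 - 39 = -1622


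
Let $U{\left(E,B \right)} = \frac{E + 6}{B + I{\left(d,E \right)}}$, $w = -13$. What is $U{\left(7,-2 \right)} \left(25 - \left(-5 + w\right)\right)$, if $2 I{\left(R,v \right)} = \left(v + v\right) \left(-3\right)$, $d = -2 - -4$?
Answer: $- \frac{559}{23} \approx -24.304$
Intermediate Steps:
$d = 2$ ($d = -2 + 4 = 2$)
$I{\left(R,v \right)} = - 3 v$ ($I{\left(R,v \right)} = \frac{\left(v + v\right) \left(-3\right)}{2} = \frac{2 v \left(-3\right)}{2} = \frac{\left(-6\right) v}{2} = - 3 v$)
$U{\left(E,B \right)} = \frac{6 + E}{B - 3 E}$ ($U{\left(E,B \right)} = \frac{E + 6}{B - 3 E} = \frac{6 + E}{B - 3 E}$)
$U{\left(7,-2 \right)} \left(25 - \left(-5 + w\right)\right) = \frac{6 + 7}{-2 - 21} \left(25 + \left(5 - -13\right)\right) = \frac{1}{-2 - 21} \cdot 13 \left(25 + \left(5 + 13\right)\right) = \frac{1}{-23} \cdot 13 \left(25 + 18\right) = \left(- \frac{1}{23}\right) 13 \cdot 43 = \left(- \frac{13}{23}\right) 43 = - \frac{559}{23}$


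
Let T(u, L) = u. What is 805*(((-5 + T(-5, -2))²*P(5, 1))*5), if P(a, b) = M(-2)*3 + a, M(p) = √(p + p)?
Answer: 2012500 + 2415000*I ≈ 2.0125e+6 + 2.415e+6*I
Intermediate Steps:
M(p) = √2*√p (M(p) = √(2*p) = √2*√p)
P(a, b) = a + 6*I (P(a, b) = (√2*√(-2))*3 + a = (√2*(I*√2))*3 + a = (2*I)*3 + a = 6*I + a = a + 6*I)
805*(((-5 + T(-5, -2))²*P(5, 1))*5) = 805*(((-5 - 5)²*(5 + 6*I))*5) = 805*(((-10)²*(5 + 6*I))*5) = 805*((100*(5 + 6*I))*5) = 805*((500 + 600*I)*5) = 805*(2500 + 3000*I) = 2012500 + 2415000*I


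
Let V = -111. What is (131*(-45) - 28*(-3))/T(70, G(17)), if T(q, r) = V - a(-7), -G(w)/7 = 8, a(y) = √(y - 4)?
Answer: 645021/12332 - 5811*I*√11/12332 ≈ 52.305 - 1.5628*I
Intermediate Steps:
a(y) = √(-4 + y)
G(w) = -56 (G(w) = -7*8 = -56)
T(q, r) = -111 - I*√11 (T(q, r) = -111 - √(-4 - 7) = -111 - √(-11) = -111 - I*√11)
(131*(-45) - 28*(-3))/T(70, G(17)) = (131*(-45) - 28*(-3))/(-111 - I*√11) = (-5895 + 84)/(-111 - I*√11) = -5811/(-111 - I*√11)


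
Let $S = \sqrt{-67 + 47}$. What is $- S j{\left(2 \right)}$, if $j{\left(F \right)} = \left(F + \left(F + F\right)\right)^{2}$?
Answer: $- 72 i \sqrt{5} \approx - 161.0 i$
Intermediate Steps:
$S = 2 i \sqrt{5}$ ($S = \sqrt{-20} = 2 i \sqrt{5} \approx 4.4721 i$)
$j{\left(F \right)} = 9 F^{2}$ ($j{\left(F \right)} = \left(F + 2 F\right)^{2} = \left(3 F\right)^{2} = 9 F^{2}$)
$- S j{\left(2 \right)} = - 2 i \sqrt{5} \cdot 9 \cdot 2^{2} = - 2 i \sqrt{5} \cdot 9 \cdot 4 = - 2 i \sqrt{5} \cdot 36 = - 72 i \sqrt{5}$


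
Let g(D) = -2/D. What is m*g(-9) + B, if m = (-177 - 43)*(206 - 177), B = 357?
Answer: -9547/9 ≈ -1060.8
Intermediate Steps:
m = -6380 (m = -220*29 = -6380)
m*g(-9) + B = -(-12760)/(-9) + 357 = -(-12760)*(-1)/9 + 357 = -6380*2/9 + 357 = -12760/9 + 357 = -9547/9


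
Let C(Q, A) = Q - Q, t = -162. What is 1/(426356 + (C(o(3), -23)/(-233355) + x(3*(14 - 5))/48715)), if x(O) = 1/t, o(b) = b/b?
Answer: 7891830/3364729071479 ≈ 2.3455e-6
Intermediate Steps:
o(b) = 1
x(O) = -1/162 (x(O) = 1/(-162) = -1/162)
C(Q, A) = 0
1/(426356 + (C(o(3), -23)/(-233355) + x(3*(14 - 5))/48715)) = 1/(426356 + (0/(-233355) - 1/162/48715)) = 1/(426356 + (0*(-1/233355) - 1/162*1/48715)) = 1/(426356 + (0 - 1/7891830)) = 1/(426356 - 1/7891830) = 1/(3364729071479/7891830) = 7891830/3364729071479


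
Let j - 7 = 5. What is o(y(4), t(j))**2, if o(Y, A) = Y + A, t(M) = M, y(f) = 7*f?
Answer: 1600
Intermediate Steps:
j = 12 (j = 7 + 5 = 12)
o(Y, A) = A + Y
o(y(4), t(j))**2 = (12 + 7*4)**2 = (12 + 28)**2 = 40**2 = 1600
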